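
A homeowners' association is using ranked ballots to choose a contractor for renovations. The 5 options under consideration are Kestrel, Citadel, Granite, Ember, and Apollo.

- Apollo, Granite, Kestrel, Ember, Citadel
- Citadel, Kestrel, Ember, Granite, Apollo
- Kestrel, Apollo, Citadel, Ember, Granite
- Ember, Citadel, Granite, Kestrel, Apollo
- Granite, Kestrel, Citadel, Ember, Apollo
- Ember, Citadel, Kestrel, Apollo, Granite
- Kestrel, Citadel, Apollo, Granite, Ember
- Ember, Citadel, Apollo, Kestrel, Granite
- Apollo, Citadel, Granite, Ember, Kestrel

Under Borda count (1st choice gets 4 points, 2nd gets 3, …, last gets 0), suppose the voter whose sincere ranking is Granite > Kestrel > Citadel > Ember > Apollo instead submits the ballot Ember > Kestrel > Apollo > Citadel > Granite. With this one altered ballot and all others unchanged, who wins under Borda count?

Citadel

Borda totals with the altered ballot: Kestrel 20, Citadel 22, Granite 9, Ember 21, Apollo 18.
The winner is unchanged: still Citadel.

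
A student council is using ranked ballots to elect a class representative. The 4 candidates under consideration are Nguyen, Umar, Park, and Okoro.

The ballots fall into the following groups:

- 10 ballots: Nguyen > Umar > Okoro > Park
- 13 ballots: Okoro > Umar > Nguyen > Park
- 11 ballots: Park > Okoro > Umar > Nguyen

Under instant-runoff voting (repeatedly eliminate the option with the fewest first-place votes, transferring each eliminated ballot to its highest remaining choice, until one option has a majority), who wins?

Round 1: Okoro 13, Park 11, Nguyen 10, Umar 0. Umar has the fewest and is eliminated.
Round 2: Okoro 13, Park 11, Nguyen 10. Nguyen has the fewest and is eliminated.
Round 3: Okoro 23, Park 11. Okoro has a majority.

Okoro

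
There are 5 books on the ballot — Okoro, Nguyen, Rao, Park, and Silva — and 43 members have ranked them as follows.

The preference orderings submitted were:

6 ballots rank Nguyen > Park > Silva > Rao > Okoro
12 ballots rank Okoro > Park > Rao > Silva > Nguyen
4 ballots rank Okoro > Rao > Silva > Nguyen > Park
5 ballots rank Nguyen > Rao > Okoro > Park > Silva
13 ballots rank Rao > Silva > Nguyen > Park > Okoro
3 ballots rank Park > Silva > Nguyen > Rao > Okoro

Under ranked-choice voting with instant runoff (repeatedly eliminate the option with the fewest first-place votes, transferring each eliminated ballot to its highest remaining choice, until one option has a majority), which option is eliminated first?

Silva

Round 1: Okoro 16, Rao 13, Nguyen 11, Park 3, Silva 0. Silva has the fewest and is eliminated.
Round 2: Okoro 16, Rao 13, Nguyen 11, Park 3. Park has the fewest and is eliminated.
Round 3: Okoro 16, Nguyen 14, Rao 13. Rao has the fewest and is eliminated.
Round 4: Nguyen 27, Okoro 16. Nguyen has a majority.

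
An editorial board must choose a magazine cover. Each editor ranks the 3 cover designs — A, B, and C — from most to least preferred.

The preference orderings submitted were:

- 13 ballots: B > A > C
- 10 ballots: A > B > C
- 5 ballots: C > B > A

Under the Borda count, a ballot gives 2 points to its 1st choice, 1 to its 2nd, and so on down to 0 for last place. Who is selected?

B

Borda scores:
  A: 13·1 + 10·2 + 5·0 = 33
  B: 13·2 + 10·1 + 5·1 = 41
  C: 13·0 + 10·0 + 5·2 = 10
B has the highest total.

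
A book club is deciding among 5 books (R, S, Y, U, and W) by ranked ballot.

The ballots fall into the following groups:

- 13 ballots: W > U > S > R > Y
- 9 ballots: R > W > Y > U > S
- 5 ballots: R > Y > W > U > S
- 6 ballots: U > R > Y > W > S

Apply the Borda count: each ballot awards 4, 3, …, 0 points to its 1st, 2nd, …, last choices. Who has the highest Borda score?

Borda scores:
  R: 13·1 + 9·4 + 5·4 + 6·3 = 87
  S: 13·2 + 9·0 + 5·0 + 6·0 = 26
  Y: 13·0 + 9·2 + 5·3 + 6·2 = 45
  U: 13·3 + 9·1 + 5·1 + 6·4 = 77
  W: 13·4 + 9·3 + 5·2 + 6·1 = 95
W has the highest total.

W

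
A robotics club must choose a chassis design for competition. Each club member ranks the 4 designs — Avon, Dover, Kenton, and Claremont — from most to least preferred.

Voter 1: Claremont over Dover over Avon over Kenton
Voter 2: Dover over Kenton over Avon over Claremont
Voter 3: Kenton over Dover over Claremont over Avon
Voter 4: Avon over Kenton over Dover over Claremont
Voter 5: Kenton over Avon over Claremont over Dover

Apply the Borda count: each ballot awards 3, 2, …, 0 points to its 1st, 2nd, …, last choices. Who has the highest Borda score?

Kenton

Borda scores:
  Avon: 1 + 1 + 0 + 3 + 2 = 7
  Dover: 2 + 3 + 2 + 1 + 0 = 8
  Kenton: 0 + 2 + 3 + 2 + 3 = 10
  Claremont: 3 + 0 + 1 + 0 + 1 = 5
Kenton has the highest total.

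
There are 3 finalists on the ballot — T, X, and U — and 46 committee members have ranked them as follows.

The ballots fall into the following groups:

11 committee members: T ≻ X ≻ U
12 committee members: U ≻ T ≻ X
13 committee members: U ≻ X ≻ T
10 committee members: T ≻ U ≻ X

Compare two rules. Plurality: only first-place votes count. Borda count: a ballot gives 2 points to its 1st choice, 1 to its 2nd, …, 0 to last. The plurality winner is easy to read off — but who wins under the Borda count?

Plurality first-place counts: T 21, X 0, U 25 → U.
Borda totals: T 54, X 24, U 60 → U.

U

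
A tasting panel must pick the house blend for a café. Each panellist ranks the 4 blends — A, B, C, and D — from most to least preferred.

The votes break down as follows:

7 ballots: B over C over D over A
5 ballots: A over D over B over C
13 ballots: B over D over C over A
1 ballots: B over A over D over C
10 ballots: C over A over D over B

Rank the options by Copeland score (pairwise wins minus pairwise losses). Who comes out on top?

Pairwise results:
  A vs B: B wins 21–15.
  A vs C: C wins 30–6.
  A vs D: D wins 20–16.
  B vs C: B wins 26–10.
  B vs D: B wins 21–15.
  C vs D: D wins 19–17.
Copeland scores (wins − losses):
  A: 0 − 3 = -3
  B: 3 − 0 = 3
  C: 1 − 2 = -1
  D: 2 − 1 = 1
B has the best Copeland score.

B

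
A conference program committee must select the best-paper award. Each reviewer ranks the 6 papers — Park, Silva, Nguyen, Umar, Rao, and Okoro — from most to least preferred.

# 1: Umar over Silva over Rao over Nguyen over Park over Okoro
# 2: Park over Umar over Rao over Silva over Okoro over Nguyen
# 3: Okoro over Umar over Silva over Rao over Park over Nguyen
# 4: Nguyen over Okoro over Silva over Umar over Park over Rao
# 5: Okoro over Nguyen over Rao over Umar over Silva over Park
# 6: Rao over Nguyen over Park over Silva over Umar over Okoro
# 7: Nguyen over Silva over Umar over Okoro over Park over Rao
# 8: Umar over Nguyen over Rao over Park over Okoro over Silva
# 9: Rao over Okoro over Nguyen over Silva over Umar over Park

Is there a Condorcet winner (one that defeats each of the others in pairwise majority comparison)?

Head-to-head results (9 voters total):
Park vs Silva: Silva wins 6–3.
Park vs Nguyen: Nguyen wins 7–2.
Park vs Umar: Umar wins 7–2.
Park vs Rao: Rao wins 6–3.
Park vs Okoro: Okoro wins 5–4.
Silva vs Nguyen: Nguyen wins 6–3.
Silva vs Umar: Umar wins 5–4.
Silva vs Rao: Rao wins 5–4.
Silva vs Okoro: Okoro wins 5–4.
Nguyen vs Umar: Nguyen wins 5–4.
Nguyen vs Rao: Rao wins 5–4.
Nguyen vs Okoro: Nguyen wins 5–4.
Umar vs Rao: Umar wins 6–3.
Umar vs Okoro: Umar wins 5–4.
Rao vs Okoro: Rao wins 5–4.
No candidate beats all others: Nguyen beats Umar beats Rao beats Nguyen, a majority cycle.

No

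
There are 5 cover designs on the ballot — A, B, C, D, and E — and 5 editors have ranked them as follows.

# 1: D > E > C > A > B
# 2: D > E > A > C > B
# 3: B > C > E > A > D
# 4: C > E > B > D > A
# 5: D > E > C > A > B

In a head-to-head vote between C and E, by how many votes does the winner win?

Ballots ranking C above E: 2.
Ballots ranking E above C: 3.
E wins 3–2, a margin of 1.

1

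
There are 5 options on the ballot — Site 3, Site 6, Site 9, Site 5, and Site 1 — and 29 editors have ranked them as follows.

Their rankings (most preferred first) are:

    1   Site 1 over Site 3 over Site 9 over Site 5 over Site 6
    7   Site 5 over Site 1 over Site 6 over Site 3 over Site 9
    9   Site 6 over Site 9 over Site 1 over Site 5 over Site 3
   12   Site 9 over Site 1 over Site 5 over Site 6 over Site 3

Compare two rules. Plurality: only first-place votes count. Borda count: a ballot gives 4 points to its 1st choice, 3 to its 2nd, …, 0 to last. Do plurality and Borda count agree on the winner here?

No

Plurality first-place counts: Site 3 0, Site 6 9, Site 9 12, Site 5 7, Site 1 1 → Site 9.
Borda totals: Site 3 10, Site 6 62, Site 9 77, Site 5 62, Site 1 79 → Site 1.
The two rules disagree: plurality picks Site 9, Borda picks Site 1.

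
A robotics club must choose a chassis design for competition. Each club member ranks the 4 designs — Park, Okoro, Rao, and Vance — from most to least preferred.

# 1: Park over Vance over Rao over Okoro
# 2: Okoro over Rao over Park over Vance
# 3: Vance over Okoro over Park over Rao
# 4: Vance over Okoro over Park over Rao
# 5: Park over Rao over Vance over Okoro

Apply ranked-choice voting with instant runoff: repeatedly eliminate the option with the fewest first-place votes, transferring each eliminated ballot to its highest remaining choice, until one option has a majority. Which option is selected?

Round 1: Park 2, Vance 2, Okoro 1, Rao 0. Rao has the fewest and is eliminated.
Round 2: Park 2, Vance 2, Okoro 1. Okoro has the fewest and is eliminated.
Round 3: Park 3, Vance 2. Park has a majority.

Park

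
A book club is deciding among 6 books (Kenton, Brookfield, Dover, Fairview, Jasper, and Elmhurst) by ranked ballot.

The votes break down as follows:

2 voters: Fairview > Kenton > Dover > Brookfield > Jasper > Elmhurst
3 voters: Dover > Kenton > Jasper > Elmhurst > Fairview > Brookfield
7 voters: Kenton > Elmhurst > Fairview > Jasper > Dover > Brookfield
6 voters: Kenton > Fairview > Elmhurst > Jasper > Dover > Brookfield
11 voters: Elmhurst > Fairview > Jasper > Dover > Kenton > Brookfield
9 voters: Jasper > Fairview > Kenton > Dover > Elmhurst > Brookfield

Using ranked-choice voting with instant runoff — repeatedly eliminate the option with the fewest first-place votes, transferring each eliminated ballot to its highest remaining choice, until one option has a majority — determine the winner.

Kenton

Round 1: Kenton 13, Elmhurst 11, Jasper 9, Dover 3, Fairview 2, Brookfield 0. Brookfield has the fewest and is eliminated.
Round 2: Kenton 13, Elmhurst 11, Jasper 9, Dover 3, Fairview 2. Fairview has the fewest and is eliminated.
Round 3: Kenton 15, Elmhurst 11, Jasper 9, Dover 3. Dover has the fewest and is eliminated.
Round 4: Kenton 18, Elmhurst 11, Jasper 9. Jasper has the fewest and is eliminated.
Round 5: Kenton 27, Elmhurst 11. Kenton has a majority.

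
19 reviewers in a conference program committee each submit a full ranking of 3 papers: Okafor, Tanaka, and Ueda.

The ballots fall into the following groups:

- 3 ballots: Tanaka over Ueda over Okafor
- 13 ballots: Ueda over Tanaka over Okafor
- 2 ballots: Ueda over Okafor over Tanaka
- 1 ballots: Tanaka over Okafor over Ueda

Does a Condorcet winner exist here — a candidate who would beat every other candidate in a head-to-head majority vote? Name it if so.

Head-to-head results (19 voters total):
Okafor vs Tanaka: Tanaka wins 17–2.
Okafor vs Ueda: Ueda wins 18–1.
Tanaka vs Ueda: Ueda wins 15–4.
Ueda beats each rival — Okafor (18–1), Tanaka (15–4) — so Ueda is the Condorcet winner.

Ueda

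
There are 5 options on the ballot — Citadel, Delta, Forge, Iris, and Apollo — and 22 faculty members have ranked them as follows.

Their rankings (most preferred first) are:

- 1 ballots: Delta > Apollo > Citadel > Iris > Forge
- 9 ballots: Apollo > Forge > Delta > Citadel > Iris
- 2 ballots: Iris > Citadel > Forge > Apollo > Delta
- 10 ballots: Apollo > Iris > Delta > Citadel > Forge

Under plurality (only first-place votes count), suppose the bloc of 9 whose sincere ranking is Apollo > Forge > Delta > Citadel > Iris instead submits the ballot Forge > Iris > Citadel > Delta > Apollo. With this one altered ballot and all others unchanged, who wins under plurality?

First-place totals with the altered ballot: Citadel 0, Delta 1, Forge 9, Iris 2, Apollo 10.
The winner is unchanged: still Apollo.

Apollo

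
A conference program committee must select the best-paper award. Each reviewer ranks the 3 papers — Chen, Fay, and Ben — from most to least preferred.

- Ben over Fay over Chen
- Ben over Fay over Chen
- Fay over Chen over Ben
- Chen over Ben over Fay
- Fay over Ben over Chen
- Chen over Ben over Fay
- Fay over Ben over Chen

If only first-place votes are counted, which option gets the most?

First-place vote totals:
  Chen: 2
  Fay: 3
  Ben: 2
Fay has the most first-place votes.

Fay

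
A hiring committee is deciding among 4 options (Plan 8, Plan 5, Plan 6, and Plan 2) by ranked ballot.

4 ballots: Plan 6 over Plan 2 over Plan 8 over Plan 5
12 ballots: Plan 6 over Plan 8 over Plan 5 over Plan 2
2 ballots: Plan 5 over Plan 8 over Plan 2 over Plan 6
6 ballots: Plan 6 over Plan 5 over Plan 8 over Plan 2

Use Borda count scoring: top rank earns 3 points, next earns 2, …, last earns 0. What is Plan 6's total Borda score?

Borda scores:
  Plan 8: 4·1 + 12·2 + 2·2 + 6·1 = 38
  Plan 5: 4·0 + 12·1 + 2·3 + 6·2 = 30
  Plan 6: 4·3 + 12·3 + 2·0 + 6·3 = 66
  Plan 2: 4·2 + 12·0 + 2·1 + 6·0 = 10

66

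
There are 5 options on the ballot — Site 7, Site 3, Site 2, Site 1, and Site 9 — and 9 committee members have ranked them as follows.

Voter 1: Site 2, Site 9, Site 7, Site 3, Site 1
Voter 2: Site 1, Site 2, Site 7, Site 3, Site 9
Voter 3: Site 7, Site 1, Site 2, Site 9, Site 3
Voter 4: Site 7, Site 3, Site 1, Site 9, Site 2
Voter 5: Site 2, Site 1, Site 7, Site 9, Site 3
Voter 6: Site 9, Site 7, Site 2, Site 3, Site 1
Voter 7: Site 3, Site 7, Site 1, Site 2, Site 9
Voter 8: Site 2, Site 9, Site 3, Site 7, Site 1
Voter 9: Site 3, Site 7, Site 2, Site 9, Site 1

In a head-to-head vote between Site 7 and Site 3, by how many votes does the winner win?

3

Ballots ranking Site 7 above Site 3: 6.
Ballots ranking Site 3 above Site 7: 3.
Site 7 wins 6–3, a margin of 3.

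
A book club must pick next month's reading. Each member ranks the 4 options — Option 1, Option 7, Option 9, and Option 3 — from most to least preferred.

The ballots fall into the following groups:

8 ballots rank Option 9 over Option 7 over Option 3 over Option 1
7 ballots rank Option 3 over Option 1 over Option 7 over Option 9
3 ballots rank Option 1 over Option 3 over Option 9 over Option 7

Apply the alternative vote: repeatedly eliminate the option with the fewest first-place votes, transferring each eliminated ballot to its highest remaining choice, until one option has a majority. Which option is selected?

Option 3

Round 1: Option 9 8, Option 3 7, Option 1 3, Option 7 0. Option 7 has the fewest and is eliminated.
Round 2: Option 9 8, Option 3 7, Option 1 3. Option 1 has the fewest and is eliminated.
Round 3: Option 3 10, Option 9 8. Option 3 has a majority.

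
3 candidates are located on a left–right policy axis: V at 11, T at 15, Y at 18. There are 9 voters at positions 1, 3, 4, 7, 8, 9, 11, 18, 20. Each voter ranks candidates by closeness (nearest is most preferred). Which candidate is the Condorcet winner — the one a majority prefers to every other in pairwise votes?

With single-peaked preferences on a line, the Condorcet winner is the candidate closest to the median voter.
The median voter (position 8) is closest to V at 11.
Check: V vs Y — voters closer to V: 7 of 9.

V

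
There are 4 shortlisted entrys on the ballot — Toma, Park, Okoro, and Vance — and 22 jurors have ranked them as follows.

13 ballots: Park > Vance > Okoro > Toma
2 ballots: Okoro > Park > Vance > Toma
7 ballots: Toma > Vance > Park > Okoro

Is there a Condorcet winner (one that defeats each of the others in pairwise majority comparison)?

Head-to-head results (22 voters total):
Toma vs Park: Park wins 15–7.
Toma vs Okoro: Okoro wins 15–7.
Toma vs Vance: Vance wins 15–7.
Park vs Okoro: Park wins 20–2.
Park vs Vance: Park wins 15–7.
Okoro vs Vance: Vance wins 20–2.
Park beats each rival — Toma (15–7), Okoro (20–2), Vance (15–7) — so Park is the Condorcet winner.

Yes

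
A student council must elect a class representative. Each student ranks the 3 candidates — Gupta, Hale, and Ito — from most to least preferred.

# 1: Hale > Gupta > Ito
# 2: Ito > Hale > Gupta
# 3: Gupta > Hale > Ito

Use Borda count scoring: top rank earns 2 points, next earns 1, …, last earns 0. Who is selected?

Borda scores:
  Gupta: 1 + 0 + 2 = 3
  Hale: 2 + 1 + 1 = 4
  Ito: 0 + 2 + 0 = 2
Hale has the highest total.

Hale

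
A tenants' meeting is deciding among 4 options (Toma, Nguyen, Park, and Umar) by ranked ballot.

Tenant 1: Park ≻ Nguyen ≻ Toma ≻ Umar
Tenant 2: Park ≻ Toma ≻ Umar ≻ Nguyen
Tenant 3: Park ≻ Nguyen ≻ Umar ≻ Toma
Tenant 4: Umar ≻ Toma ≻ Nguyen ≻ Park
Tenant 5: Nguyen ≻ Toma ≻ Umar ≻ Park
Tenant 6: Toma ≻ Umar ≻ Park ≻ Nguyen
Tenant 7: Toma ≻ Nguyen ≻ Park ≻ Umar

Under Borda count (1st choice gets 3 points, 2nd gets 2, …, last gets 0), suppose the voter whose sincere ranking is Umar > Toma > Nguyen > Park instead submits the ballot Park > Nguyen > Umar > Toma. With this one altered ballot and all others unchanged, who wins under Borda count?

Borda totals with the altered ballot: Toma 11, Nguyen 11, Park 14, Umar 6.
The switch changes the winner from Toma to Park.

Park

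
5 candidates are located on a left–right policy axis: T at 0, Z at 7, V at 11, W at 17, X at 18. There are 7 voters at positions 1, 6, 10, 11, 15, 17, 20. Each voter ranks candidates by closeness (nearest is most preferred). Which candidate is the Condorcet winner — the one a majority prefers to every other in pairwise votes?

V

With single-peaked preferences on a line, the Condorcet winner is the candidate closest to the median voter.
The median voter (position 11) is closest to V at 11.
Check: V vs W — voters closer to V: 4 of 7.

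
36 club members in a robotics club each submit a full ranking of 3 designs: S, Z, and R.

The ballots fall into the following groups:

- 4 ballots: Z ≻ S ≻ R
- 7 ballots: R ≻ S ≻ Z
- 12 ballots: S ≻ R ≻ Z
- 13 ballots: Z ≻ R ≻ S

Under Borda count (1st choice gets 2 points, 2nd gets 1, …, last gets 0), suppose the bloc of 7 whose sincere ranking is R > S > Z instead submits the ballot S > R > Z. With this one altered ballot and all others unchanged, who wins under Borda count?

Borda totals with the altered ballot: S 42, Z 34, R 32.
The switch changes the winner from R to S.

S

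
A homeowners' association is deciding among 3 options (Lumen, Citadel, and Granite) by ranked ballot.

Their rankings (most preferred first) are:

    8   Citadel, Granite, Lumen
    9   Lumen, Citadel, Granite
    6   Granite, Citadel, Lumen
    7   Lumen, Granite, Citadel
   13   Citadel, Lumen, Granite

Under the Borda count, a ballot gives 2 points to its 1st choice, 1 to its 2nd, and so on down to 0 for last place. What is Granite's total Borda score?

27

Borda scores:
  Lumen: 8·0 + 9·2 + 6·0 + 7·2 + 13·1 = 45
  Citadel: 8·2 + 9·1 + 6·1 + 7·0 + 13·2 = 57
  Granite: 8·1 + 9·0 + 6·2 + 7·1 + 13·0 = 27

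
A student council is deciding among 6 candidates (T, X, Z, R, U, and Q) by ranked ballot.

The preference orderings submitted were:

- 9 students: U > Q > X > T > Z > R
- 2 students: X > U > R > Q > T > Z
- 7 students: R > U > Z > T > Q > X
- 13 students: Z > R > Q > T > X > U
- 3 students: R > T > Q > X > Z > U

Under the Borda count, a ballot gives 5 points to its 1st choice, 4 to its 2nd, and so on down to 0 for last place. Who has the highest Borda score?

R

Borda scores:
  T: 9·2 + 2·1 + 7·2 + 13·2 + 3·4 = 72
  X: 9·3 + 2·5 + 7·0 + 13·1 + 3·2 = 56
  Z: 9·1 + 2·0 + 7·3 + 13·5 + 3·1 = 98
  R: 9·0 + 2·3 + 7·5 + 13·4 + 3·5 = 108
  U: 9·5 + 2·4 + 7·4 + 13·0 + 3·0 = 81
  Q: 9·4 + 2·2 + 7·1 + 13·3 + 3·3 = 95
R has the highest total.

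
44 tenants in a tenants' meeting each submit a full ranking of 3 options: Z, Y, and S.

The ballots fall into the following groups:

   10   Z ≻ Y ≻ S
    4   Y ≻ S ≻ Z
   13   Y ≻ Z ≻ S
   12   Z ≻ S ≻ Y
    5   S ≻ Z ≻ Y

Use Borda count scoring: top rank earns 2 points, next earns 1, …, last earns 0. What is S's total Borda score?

26

Borda scores:
  Z: 10·2 + 4·0 + 13·1 + 12·2 + 5·1 = 62
  Y: 10·1 + 4·2 + 13·2 + 12·0 + 5·0 = 44
  S: 10·0 + 4·1 + 13·0 + 12·1 + 5·2 = 26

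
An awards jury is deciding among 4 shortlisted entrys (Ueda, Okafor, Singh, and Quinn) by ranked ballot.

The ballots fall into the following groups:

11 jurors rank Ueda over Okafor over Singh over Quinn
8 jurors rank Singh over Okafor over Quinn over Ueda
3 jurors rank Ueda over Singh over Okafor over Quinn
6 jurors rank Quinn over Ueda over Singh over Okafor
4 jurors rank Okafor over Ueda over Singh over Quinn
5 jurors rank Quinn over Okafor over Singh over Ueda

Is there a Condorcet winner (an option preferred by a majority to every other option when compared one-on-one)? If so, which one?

No Condorcet winner

Head-to-head results (37 voters total):
Ueda vs Okafor: Ueda wins 20–17.
Ueda vs Singh: Ueda wins 24–13.
Ueda vs Quinn: Quinn wins 19–18.
Okafor vs Singh: Okafor wins 20–17.
Okafor vs Quinn: Okafor wins 26–11.
Singh vs Quinn: Singh wins 26–11.
No candidate beats all others: Ueda beats Okafor beats Quinn beats Ueda, a majority cycle.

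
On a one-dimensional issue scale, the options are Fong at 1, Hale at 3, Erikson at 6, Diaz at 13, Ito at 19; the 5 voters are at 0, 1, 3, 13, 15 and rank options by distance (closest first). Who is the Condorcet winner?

Hale

With single-peaked preferences on a line, the Condorcet winner is the candidate closest to the median voter.
The median voter (position 3) is closest to Hale at 3.
Check: Hale vs Fong — voters closer to Hale: 3 of 5.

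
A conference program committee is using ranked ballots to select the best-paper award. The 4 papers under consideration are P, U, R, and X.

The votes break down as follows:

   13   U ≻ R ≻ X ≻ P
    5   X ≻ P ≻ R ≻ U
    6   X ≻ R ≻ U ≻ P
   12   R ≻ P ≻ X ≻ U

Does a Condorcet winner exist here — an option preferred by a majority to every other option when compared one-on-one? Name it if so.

R

Head-to-head results (36 voters total):
P vs U: U wins 19–17.
P vs R: R wins 31–5.
P vs X: X wins 24–12.
U vs R: R wins 23–13.
U vs X: X wins 23–13.
R vs X: R wins 25–11.
R beats each rival — P (31–5), U (23–13), X (25–11) — so R is the Condorcet winner.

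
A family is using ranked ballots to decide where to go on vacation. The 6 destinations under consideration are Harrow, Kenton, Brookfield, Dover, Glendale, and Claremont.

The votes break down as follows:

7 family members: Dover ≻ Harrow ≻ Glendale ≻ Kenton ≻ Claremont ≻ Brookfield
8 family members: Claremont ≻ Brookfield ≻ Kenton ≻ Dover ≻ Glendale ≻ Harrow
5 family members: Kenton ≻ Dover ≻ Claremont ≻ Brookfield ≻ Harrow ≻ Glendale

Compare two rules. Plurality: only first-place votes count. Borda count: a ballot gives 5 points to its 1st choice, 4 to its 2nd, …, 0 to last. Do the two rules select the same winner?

Plurality first-place counts: Harrow 0, Kenton 5, Brookfield 0, Dover 7, Glendale 0, Claremont 8 → Claremont.
Borda totals: Harrow 33, Kenton 63, Brookfield 42, Dover 71, Glendale 29, Claremont 62 → Dover.
The two rules disagree: plurality picks Claremont, Borda picks Dover.

No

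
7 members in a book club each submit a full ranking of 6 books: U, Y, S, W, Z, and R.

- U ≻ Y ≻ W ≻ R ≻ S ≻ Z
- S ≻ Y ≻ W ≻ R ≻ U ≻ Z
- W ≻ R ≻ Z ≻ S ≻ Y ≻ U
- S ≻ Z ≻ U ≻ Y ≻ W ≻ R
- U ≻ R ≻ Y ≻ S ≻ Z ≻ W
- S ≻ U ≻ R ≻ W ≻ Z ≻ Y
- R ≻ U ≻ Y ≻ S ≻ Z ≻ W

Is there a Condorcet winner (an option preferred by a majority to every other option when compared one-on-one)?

Head-to-head results (7 voters total):
U vs Y: U wins 5–2.
U vs S: S wins 4–3.
U vs W: U wins 5–2.
U vs Z: U wins 5–2.
U vs R: U wins 4–3.
Y vs S: S wins 4–3.
Y vs W: Y wins 5–2.
Y vs Z: Y wins 4–3.
Y vs R: R wins 4–3.
S vs W: S wins 5–2.
S vs Z: S wins 6–1.
S vs R: R wins 4–3.
W vs Z: W wins 4–3.
W vs R: W wins 4–3.
Z vs R: R wins 6–1.
No candidate beats all others: U beats R beats S beats U, a majority cycle.

No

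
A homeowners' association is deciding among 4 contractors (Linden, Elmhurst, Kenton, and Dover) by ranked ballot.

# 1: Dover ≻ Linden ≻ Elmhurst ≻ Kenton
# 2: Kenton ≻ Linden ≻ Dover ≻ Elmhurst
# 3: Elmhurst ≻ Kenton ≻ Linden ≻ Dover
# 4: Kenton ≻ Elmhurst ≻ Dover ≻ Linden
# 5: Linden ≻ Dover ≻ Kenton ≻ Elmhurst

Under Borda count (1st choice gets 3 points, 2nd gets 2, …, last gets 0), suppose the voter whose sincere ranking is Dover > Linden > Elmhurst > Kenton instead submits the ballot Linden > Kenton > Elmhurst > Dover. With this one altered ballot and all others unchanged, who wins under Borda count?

Kenton

Borda totals with the altered ballot: Linden 9, Elmhurst 6, Kenton 11, Dover 4.
The winner is unchanged: still Kenton.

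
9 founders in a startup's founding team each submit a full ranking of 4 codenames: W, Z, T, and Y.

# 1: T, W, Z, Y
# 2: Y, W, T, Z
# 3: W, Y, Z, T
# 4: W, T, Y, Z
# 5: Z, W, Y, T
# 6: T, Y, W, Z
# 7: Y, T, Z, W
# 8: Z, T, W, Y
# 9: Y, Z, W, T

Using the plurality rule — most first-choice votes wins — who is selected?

First-place vote totals:
  W: 2
  Z: 2
  T: 2
  Y: 3
Y has the most first-place votes.

Y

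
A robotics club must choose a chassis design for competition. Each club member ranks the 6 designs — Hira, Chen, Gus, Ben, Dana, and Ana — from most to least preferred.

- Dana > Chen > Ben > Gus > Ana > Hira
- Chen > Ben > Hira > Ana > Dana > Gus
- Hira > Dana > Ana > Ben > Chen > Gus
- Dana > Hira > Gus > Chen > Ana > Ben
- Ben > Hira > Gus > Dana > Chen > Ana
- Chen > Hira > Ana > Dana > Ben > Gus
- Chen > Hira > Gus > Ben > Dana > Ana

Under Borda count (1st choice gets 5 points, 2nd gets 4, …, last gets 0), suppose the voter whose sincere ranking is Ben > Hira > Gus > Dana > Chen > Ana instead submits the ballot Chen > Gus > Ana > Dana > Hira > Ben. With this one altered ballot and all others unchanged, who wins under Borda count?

Chen

Borda totals with the altered ballot: Hira 21, Chen 27, Gus 12, Ben 12, Dana 20, Ana 13.
The switch changes the winner from Hira to Chen.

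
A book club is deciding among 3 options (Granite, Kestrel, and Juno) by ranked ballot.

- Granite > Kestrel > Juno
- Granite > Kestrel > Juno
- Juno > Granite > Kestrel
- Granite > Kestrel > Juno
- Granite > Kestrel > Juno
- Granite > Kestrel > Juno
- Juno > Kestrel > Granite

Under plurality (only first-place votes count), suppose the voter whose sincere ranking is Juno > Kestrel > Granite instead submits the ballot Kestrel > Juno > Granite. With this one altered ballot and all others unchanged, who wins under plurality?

First-place totals with the altered ballot: Granite 5, Kestrel 1, Juno 1.
The winner is unchanged: still Granite.

Granite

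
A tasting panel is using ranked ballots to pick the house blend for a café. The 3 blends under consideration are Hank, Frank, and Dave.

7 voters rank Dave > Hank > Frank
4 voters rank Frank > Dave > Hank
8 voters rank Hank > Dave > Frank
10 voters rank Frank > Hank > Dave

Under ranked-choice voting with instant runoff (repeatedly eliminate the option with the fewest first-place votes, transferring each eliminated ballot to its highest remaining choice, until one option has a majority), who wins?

Round 1: Frank 14, Hank 8, Dave 7. Dave has the fewest and is eliminated.
Round 2: Hank 15, Frank 14. Hank has a majority.

Hank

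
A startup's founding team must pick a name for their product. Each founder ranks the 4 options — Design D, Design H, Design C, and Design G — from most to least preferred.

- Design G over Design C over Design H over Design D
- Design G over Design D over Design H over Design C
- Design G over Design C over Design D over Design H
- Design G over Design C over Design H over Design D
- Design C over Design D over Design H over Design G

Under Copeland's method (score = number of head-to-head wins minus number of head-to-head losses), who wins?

Pairwise results:
  Design D vs Design H: Design D wins 3–2.
  Design D vs Design C: Design C wins 4–1.
  Design D vs Design G: Design G wins 4–1.
  Design H vs Design C: Design C wins 4–1.
  Design H vs Design G: Design G wins 4–1.
  Design C vs Design G: Design G wins 4–1.
Copeland scores (wins − losses):
  Design D: 1 − 2 = -1
  Design H: 0 − 3 = -3
  Design C: 2 − 1 = 1
  Design G: 3 − 0 = 3
Design G has the best Copeland score.

Design G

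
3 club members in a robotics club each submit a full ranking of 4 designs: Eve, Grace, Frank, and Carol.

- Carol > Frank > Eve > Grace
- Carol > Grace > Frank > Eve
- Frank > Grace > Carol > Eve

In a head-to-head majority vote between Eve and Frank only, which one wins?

Ballots ranking Eve above Frank: 0.
Ballots ranking Frank above Eve: 3.
Frank wins the head-to-head, 3–0.

Frank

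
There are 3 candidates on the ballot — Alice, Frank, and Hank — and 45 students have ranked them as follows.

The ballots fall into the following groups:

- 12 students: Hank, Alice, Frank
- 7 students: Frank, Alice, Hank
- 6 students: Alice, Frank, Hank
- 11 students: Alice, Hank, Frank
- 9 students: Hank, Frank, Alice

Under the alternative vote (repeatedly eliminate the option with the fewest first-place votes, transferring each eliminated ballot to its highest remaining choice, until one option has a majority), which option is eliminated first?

Round 1: Hank 21, Alice 17, Frank 7. Frank has the fewest and is eliminated.
Round 2: Alice 24, Hank 21. Alice has a majority.

Frank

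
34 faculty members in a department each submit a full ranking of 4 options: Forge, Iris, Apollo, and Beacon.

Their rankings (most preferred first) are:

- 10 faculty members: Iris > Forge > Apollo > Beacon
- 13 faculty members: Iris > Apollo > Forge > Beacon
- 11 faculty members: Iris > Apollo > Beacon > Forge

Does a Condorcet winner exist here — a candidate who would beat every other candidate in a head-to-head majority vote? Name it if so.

Iris

Head-to-head results (34 voters total):
Forge vs Iris: Iris wins 34–0.
Forge vs Apollo: Apollo wins 24–10.
Forge vs Beacon: Forge wins 23–11.
Iris vs Apollo: Iris wins 34–0.
Iris vs Beacon: Iris wins 34–0.
Apollo vs Beacon: Apollo wins 34–0.
Iris beats each rival — Forge (34–0), Apollo (34–0), Beacon (34–0) — so Iris is the Condorcet winner.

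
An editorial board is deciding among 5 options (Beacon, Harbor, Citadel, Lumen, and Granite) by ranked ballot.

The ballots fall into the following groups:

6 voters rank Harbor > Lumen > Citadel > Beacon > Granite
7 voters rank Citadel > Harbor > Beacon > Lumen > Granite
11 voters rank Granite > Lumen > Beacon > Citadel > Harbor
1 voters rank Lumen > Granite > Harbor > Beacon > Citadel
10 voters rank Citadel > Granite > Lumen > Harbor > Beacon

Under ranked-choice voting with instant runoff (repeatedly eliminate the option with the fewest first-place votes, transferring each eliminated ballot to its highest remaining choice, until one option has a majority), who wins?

Citadel

Round 1: Citadel 17, Granite 11, Harbor 6, Lumen 1, Beacon 0. Beacon has the fewest and is eliminated.
Round 2: Citadel 17, Granite 11, Harbor 6, Lumen 1. Lumen has the fewest and is eliminated.
Round 3: Citadel 17, Granite 12, Harbor 6. Harbor has the fewest and is eliminated.
Round 4: Citadel 23, Granite 12. Citadel has a majority.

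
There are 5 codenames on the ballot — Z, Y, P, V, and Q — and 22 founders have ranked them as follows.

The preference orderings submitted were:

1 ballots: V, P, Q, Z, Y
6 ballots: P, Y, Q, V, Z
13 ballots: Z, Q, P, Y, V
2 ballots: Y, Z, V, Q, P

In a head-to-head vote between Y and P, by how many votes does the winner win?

18

Ballots ranking Y above P: 2.
Ballots ranking P above Y: 1+6+13 = 20.
P wins 20–2, a margin of 18.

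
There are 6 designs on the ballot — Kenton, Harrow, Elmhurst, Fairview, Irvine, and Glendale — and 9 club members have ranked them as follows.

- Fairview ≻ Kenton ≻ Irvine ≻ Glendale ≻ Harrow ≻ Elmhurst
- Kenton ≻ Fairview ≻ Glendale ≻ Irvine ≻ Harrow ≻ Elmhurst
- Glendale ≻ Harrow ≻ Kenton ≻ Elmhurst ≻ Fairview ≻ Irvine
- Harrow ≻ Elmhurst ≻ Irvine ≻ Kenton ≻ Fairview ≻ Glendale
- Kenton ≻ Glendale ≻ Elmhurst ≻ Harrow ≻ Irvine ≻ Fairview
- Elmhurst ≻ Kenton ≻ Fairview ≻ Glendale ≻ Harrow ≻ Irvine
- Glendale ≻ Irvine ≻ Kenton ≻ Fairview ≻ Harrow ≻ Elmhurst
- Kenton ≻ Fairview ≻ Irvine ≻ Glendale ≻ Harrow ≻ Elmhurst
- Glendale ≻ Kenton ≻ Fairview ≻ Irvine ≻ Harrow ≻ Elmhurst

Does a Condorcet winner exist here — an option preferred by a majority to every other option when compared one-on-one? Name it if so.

Head-to-head results (9 voters total):
Kenton vs Harrow: Kenton wins 7–2.
Kenton vs Elmhurst: Kenton wins 7–2.
Kenton vs Fairview: Kenton wins 8–1.
Kenton vs Irvine: Kenton wins 7–2.
Kenton vs Glendale: Kenton wins 6–3.
Harrow vs Elmhurst: Harrow wins 7–2.
Harrow vs Fairview: Fairview wins 6–3.
Harrow vs Irvine: Irvine wins 5–4.
Harrow vs Glendale: Glendale wins 8–1.
Elmhurst vs Fairview: Fairview wins 5–4.
Elmhurst vs Irvine: Irvine wins 5–4.
Elmhurst vs Glendale: Glendale wins 7–2.
Fairview vs Irvine: Fairview wins 6–3.
Fairview vs Glendale: Fairview wins 5–4.
Irvine vs Glendale: Glendale wins 6–3.
Kenton beats each rival — Harrow (7–2), Elmhurst (7–2), Fairview (8–1), Irvine (7–2), Glendale (6–3) — so Kenton is the Condorcet winner.

Kenton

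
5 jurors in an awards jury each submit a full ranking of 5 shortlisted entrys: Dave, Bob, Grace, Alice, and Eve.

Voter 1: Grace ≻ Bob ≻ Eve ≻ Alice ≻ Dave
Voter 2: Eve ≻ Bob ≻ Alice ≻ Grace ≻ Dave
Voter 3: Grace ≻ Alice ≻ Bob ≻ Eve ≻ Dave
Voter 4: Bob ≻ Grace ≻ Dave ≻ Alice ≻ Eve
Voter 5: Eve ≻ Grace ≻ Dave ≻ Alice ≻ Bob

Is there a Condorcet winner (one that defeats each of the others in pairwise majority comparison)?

Head-to-head results (5 voters total):
Dave vs Bob: Bob wins 4–1.
Dave vs Grace: Grace wins 5–0.
Dave vs Alice: Alice wins 3–2.
Dave vs Eve: Eve wins 4–1.
Bob vs Grace: Grace wins 3–2.
Bob vs Alice: Bob wins 3–2.
Bob vs Eve: Bob wins 3–2.
Grace vs Alice: Grace wins 4–1.
Grace vs Eve: Grace wins 3–2.
Alice vs Eve: Eve wins 3–2.
Grace beats each rival — Dave (5–0), Bob (3–2), Alice (4–1), Eve (3–2) — so Grace is the Condorcet winner.

Yes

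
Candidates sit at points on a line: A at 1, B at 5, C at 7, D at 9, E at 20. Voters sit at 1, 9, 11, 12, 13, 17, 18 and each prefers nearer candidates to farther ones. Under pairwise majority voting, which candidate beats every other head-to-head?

D

With single-peaked preferences on a line, the Condorcet winner is the candidate closest to the median voter.
The median voter (position 12) is closest to D at 9.
Check: D vs C — voters closer to D: 6 of 7.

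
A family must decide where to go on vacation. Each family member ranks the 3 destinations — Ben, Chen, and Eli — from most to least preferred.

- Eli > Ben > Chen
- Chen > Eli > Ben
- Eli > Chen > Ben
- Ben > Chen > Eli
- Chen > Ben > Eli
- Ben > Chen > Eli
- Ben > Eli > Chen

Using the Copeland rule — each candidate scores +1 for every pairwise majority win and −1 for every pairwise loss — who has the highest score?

Ben

Pairwise results:
  Ben vs Chen: Ben wins 4–3.
  Ben vs Eli: Ben wins 4–3.
  Chen vs Eli: Chen wins 4–3.
Copeland scores (wins − losses):
  Ben: 2 − 0 = 2
  Chen: 1 − 1 = 0
  Eli: 0 − 2 = -2
Ben has the best Copeland score.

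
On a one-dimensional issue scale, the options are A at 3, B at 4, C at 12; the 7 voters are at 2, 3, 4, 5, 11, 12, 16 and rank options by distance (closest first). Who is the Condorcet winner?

B

With single-peaked preferences on a line, the Condorcet winner is the candidate closest to the median voter.
The median voter (position 5) is closest to B at 4.
Check: B vs C — voters closer to B: 4 of 7.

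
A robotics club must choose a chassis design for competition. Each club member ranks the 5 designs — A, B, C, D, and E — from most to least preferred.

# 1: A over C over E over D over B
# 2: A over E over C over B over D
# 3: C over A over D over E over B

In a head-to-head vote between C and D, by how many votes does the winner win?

Ballots ranking C above D: 3.
Ballots ranking D above C: 0.
C wins 3–0, a margin of 3.

3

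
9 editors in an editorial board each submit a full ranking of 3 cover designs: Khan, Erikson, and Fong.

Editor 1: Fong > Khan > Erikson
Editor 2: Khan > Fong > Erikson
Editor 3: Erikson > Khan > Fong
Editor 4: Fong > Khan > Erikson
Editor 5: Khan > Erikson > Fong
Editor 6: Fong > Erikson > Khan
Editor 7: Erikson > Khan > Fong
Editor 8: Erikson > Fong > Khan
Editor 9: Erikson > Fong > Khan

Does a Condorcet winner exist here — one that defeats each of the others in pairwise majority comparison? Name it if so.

Erikson

Head-to-head results (9 voters total):
Khan vs Erikson: Erikson wins 5–4.
Khan vs Fong: Fong wins 5–4.
Erikson vs Fong: Erikson wins 5–4.
Erikson beats each rival — Khan (5–4), Fong (5–4) — so Erikson is the Condorcet winner.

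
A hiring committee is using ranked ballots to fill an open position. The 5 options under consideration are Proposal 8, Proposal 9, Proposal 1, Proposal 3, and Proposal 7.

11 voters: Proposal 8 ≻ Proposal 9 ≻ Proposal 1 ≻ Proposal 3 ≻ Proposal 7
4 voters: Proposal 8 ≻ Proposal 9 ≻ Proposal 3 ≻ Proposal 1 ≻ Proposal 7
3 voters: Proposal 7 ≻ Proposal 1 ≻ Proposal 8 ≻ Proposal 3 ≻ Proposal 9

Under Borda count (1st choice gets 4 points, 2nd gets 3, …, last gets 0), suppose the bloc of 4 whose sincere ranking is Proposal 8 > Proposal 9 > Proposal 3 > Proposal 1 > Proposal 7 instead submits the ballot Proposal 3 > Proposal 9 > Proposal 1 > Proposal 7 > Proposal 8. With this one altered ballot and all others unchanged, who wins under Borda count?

Borda totals with the altered ballot: Proposal 8 50, Proposal 9 45, Proposal 1 39, Proposal 3 30, Proposal 7 16.
The winner is unchanged: still Proposal 8.

Proposal 8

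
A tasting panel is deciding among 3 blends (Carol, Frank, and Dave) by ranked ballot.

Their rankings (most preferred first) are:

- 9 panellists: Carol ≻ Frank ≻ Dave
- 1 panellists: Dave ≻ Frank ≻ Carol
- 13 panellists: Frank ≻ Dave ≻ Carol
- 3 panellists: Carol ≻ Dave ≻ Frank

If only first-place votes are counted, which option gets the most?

Frank

First-place vote totals:
  Carol: 12
  Frank: 13
  Dave: 1
Frank has the most first-place votes.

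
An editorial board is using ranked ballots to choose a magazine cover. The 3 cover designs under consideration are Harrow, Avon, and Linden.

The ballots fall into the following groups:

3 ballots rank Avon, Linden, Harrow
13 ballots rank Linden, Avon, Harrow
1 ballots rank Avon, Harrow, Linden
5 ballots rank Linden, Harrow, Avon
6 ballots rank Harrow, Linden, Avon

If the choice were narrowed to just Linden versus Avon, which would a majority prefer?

Linden

Ballots ranking Linden above Avon: 13+5+6 = 24.
Ballots ranking Avon above Linden: 3+1 = 4.
Linden wins the head-to-head, 24–4.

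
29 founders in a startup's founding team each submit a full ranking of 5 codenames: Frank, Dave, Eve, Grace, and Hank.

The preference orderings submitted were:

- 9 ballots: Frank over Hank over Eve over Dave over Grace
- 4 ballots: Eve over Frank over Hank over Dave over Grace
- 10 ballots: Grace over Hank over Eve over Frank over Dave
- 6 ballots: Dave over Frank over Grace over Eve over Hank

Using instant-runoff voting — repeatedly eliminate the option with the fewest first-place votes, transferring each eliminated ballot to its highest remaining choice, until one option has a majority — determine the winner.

Round 1: Grace 10, Frank 9, Dave 6, Eve 4, Hank 0. Hank has the fewest and is eliminated.
Round 2: Grace 10, Frank 9, Dave 6, Eve 4. Eve has the fewest and is eliminated.
Round 3: Frank 13, Grace 10, Dave 6. Dave has the fewest and is eliminated.
Round 4: Frank 19, Grace 10. Frank has a majority.

Frank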